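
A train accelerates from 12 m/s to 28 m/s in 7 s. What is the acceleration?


Given: initial velocity v0 = 12 m/s, final velocity v = 28 m/s, time t = 7 s
Using a = (v - v0) / t
a = (28 - 12) / 7
a = 16 / 7
a = 16/7 m/s^2

16/7 m/s^2


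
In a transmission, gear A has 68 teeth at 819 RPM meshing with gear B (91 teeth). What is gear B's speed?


Given: N1 = 68 teeth, w1 = 819 RPM, N2 = 91 teeth
Using N1*w1 = N2*w2
w2 = N1*w1 / N2
w2 = 68*819 / 91
w2 = 55692 / 91
w2 = 612 RPM

612 RPM


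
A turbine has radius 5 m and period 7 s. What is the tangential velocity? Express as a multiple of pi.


Given: radius r = 5 m, period T = 7 s
Using v = 2*pi*r / T
v = 2*pi*5 / 7
v = 10*pi / 7
v = 10/7*pi m/s

10/7*pi m/s


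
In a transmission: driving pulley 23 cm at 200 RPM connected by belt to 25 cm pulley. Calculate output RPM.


Given: D1 = 23 cm, w1 = 200 RPM, D2 = 25 cm
Using D1*w1 = D2*w2
w2 = D1*w1 / D2
w2 = 23*200 / 25
w2 = 4600 / 25
w2 = 184 RPM

184 RPM


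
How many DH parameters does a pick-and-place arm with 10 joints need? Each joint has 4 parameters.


Given: 10 joints, 4 DH parameters per joint (d, theta, a, alpha)
Total DH parameters = number_of_joints * 4
Total = 10 * 4
Total = 40

40


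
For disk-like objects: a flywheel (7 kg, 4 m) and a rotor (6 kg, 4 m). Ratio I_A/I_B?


Given: M1=7 kg, R1=4 m, M2=6 kg, R2=4 m
For a disk: I = (1/2)*M*R^2, so I_A/I_B = (M1*R1^2)/(M2*R2^2)
M1*R1^2 = 7*16 = 112
M2*R2^2 = 6*16 = 96
I_A/I_B = 112/96 = 7/6

7/6


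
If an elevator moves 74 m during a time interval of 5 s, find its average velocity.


Given: distance d = 74 m, time t = 5 s
Using v = d / t
v = 74 / 5
v = 74/5 m/s

74/5 m/s


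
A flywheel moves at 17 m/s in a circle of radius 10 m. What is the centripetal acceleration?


Given: v = 17 m/s, r = 10 m
Using a_c = v^2 / r
a_c = 17^2 / 10
a_c = 289 / 10
a_c = 289/10 m/s^2

289/10 m/s^2


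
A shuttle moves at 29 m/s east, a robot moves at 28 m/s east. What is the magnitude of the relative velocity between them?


Given: v_A = 29 m/s east, v_B = 28 m/s east
Both move in the same direction; relative speed = |v_A - v_B|
|29 - 28| = |1|
= 1 m/s

1 m/s


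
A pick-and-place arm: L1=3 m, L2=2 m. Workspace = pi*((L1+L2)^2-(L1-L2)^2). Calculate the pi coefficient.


Given: L1 = 3, L2 = 2
(L1+L2)^2 = (5)^2 = 25
(L1-L2)^2 = (1)^2 = 1
Difference = 25 - 1 = 24
This equals 4*L1*L2 = 4*3*2 = 24
Workspace area = 24*pi

24


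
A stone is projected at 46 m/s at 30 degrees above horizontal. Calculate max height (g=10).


Given: v0 = 46 m/s, theta = 30 deg, g = 10 m/s^2
sin^2(30) = 1/4
Using H = v0^2 * sin^2(theta) / (2*g)
H = 46^2 * 1/4 / (2*10)
H = 2116 * 1/4 / 20
H = 529 / 20
H = 529/20 m

529/20 m


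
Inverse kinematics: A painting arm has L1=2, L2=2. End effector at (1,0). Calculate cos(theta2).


Given: L1 = 2, L2 = 2, target (x, y) = (1, 0)
Using cos(theta2) = (x^2 + y^2 - L1^2 - L2^2) / (2*L1*L2)
x^2 + y^2 = 1^2 + 0 = 1
L1^2 + L2^2 = 4 + 4 = 8
Numerator = 1 - 8 = -7
Denominator = 2*2*2 = 8
cos(theta2) = -7/8 = -7/8

-7/8


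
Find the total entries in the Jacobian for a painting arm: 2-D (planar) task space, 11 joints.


Given: task space dimension = 2, joints = 11
Jacobian is a 2 x 11 matrix
Total entries = rows * columns
Total = 2 * 11
Total = 22

22


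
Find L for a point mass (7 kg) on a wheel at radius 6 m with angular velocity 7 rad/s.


Given: m = 7 kg, r = 6 m, omega = 7 rad/s
For a point mass: I = m*r^2
I = 7*6^2 = 7*36 = 252
L = I*omega = 252*7
L = 1764 kg*m^2/s

1764 kg*m^2/s


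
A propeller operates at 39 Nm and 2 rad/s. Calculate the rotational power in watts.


Given: tau = 39 Nm, omega = 2 rad/s
Using P = tau * omega
P = 39 * 2
P = 78 W

78 W


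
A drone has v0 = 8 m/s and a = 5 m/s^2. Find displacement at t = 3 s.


Given: v0 = 8 m/s, a = 5 m/s^2, t = 3 s
Using s = v0*t + (1/2)*a*t^2
s = 8*3 + (1/2)*5*3^2
s = 24 + (1/2)*45
s = 24 + 45/2
s = 93/2

93/2 m


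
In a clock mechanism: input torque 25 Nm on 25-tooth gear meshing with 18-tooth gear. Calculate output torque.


Given: N1 = 25, N2 = 18, T1 = 25 Nm
Using T2/T1 = N2/N1
T2 = T1 * N2 / N1
T2 = 25 * 18 / 25
T2 = 450 / 25
T2 = 18 Nm

18 Nm


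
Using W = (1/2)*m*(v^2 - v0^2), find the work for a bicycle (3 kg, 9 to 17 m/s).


Given: m = 3 kg, v0 = 9 m/s, v = 17 m/s
Using W = (1/2)*m*(v^2 - v0^2)
v^2 = 17^2 = 289
v0^2 = 9^2 = 81
v^2 - v0^2 = 289 - 81 = 208
W = (1/2)*3*208 = 312 J

312 J


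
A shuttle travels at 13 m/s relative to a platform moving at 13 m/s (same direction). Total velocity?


Given: object velocity = 13 m/s, platform velocity = 13 m/s (same direction)
Using classical velocity addition: v_total = v_object + v_platform
v_total = 13 + 13
v_total = 26 m/s

26 m/s


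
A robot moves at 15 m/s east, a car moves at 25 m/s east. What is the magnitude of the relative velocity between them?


Given: v_A = 15 m/s east, v_B = 25 m/s east
Both move in the same direction; relative speed = |v_A - v_B|
|15 - 25| = |-10|
= 10 m/s

10 m/s


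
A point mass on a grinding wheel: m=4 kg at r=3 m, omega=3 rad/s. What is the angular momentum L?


Given: m = 4 kg, r = 3 m, omega = 3 rad/s
For a point mass: I = m*r^2
I = 4*3^2 = 4*9 = 36
L = I*omega = 36*3
L = 108 kg*m^2/s

108 kg*m^2/s


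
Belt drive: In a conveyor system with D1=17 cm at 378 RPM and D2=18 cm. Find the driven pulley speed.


Given: D1 = 17 cm, w1 = 378 RPM, D2 = 18 cm
Using D1*w1 = D2*w2
w2 = D1*w1 / D2
w2 = 17*378 / 18
w2 = 6426 / 18
w2 = 357 RPM

357 RPM


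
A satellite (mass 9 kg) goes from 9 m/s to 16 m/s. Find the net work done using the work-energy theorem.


Given: m = 9 kg, v0 = 9 m/s, v = 16 m/s
Using W = (1/2)*m*(v^2 - v0^2)
v^2 = 16^2 = 256
v0^2 = 9^2 = 81
v^2 - v0^2 = 256 - 81 = 175
W = (1/2)*9*175 = 1575/2 J

1575/2 J


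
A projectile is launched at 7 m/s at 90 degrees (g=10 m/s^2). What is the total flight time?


Given: v0 = 7 m/s, theta = 90 deg, g = 10 m/s^2
sin(90) = 1
Using T = 2*v0*sin(theta) / g
T = 2*7*1 / 10
T = 14 / 10
T = 7/5 s

7/5 s


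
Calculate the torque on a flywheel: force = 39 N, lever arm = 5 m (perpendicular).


Given: F = 39 N, r = 5 m, angle = 90 deg (perpendicular)
Using tau = F * r * sin(90)
sin(90) = 1
tau = 39 * 5 * 1
tau = 195 Nm

195 Nm


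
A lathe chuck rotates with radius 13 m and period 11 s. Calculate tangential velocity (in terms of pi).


Given: radius r = 13 m, period T = 11 s
Using v = 2*pi*r / T
v = 2*pi*13 / 11
v = 26*pi / 11
v = 26/11*pi m/s

26/11*pi m/s


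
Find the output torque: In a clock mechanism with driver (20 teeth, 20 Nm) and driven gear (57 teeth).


Given: N1 = 20, N2 = 57, T1 = 20 Nm
Using T2/T1 = N2/N1
T2 = T1 * N2 / N1
T2 = 20 * 57 / 20
T2 = 1140 / 20
T2 = 57 Nm

57 Nm


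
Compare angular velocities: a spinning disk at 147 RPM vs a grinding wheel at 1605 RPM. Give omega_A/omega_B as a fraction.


Given: RPM_A = 147, RPM_B = 1605
omega = 2*pi*RPM/60, so omega_A/omega_B = RPM_A / RPM_B
omega_A/omega_B = 147 / 1605
omega_A/omega_B = 49/535

49/535


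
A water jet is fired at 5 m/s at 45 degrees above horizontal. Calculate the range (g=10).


Given: v0 = 5 m/s, theta = 45 deg, g = 10 m/s^2
sin(2*45) = sin(90) = 1
Using R = v0^2 * sin(2*theta) / g
R = 5^2 * 1 / 10
R = 25 / 10
R = 5/2 m

5/2 m


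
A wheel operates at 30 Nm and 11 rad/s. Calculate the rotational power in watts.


Given: tau = 30 Nm, omega = 11 rad/s
Using P = tau * omega
P = 30 * 11
P = 330 W

330 W


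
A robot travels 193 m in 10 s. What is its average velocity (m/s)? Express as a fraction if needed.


Given: distance d = 193 m, time t = 10 s
Using v = d / t
v = 193 / 10
v = 193/10 m/s

193/10 m/s


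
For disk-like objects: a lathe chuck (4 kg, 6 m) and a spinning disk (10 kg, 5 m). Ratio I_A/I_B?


Given: M1=4 kg, R1=6 m, M2=10 kg, R2=5 m
For a disk: I = (1/2)*M*R^2, so I_A/I_B = (M1*R1^2)/(M2*R2^2)
M1*R1^2 = 4*36 = 144
M2*R2^2 = 10*25 = 250
I_A/I_B = 144/250 = 72/125

72/125


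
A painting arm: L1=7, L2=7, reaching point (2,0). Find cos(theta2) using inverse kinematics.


Given: L1 = 7, L2 = 7, target (x, y) = (2, 0)
Using cos(theta2) = (x^2 + y^2 - L1^2 - L2^2) / (2*L1*L2)
x^2 + y^2 = 2^2 + 0 = 4
L1^2 + L2^2 = 49 + 49 = 98
Numerator = 4 - 98 = -94
Denominator = 2*7*7 = 98
cos(theta2) = -94/98 = -47/49

-47/49


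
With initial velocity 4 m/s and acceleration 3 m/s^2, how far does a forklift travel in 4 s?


Given: v0 = 4 m/s, a = 3 m/s^2, t = 4 s
Using s = v0*t + (1/2)*a*t^2
s = 4*4 + (1/2)*3*4^2
s = 16 + (1/2)*48
s = 16 + 24
s = 40

40 m


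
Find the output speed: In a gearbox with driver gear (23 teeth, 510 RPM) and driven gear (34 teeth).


Given: N1 = 23 teeth, w1 = 510 RPM, N2 = 34 teeth
Using N1*w1 = N2*w2
w2 = N1*w1 / N2
w2 = 23*510 / 34
w2 = 11730 / 34
w2 = 345 RPM

345 RPM


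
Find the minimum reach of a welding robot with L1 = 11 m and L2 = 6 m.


Given: L1 = 11 m, L2 = 6 m
For a 2-link planar arm, min reach = |L1 - L2| (second link folded back)
Min reach = |11 - 6|
Min reach = 5 m

5 m


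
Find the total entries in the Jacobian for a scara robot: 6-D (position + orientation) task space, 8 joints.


Given: task space dimension = 6, joints = 8
Jacobian is a 6 x 8 matrix
Total entries = rows * columns
Total = 6 * 8
Total = 48

48


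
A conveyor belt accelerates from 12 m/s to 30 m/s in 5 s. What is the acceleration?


Given: initial velocity v0 = 12 m/s, final velocity v = 30 m/s, time t = 5 s
Using a = (v - v0) / t
a = (30 - 12) / 5
a = 18 / 5
a = 18/5 m/s^2

18/5 m/s^2


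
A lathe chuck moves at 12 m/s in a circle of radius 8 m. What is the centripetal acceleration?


Given: v = 12 m/s, r = 8 m
Using a_c = v^2 / r
a_c = 12^2 / 8
a_c = 144 / 8
a_c = 18 m/s^2

18 m/s^2


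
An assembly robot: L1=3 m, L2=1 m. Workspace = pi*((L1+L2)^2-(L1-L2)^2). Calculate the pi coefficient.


Given: L1 = 3, L2 = 1
(L1+L2)^2 = (4)^2 = 16
(L1-L2)^2 = (2)^2 = 4
Difference = 16 - 4 = 12
This equals 4*L1*L2 = 4*3*1 = 12
Workspace area = 12*pi

12


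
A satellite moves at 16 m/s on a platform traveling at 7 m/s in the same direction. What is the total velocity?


Given: object velocity = 16 m/s, platform velocity = 7 m/s (same direction)
Using classical velocity addition: v_total = v_object + v_platform
v_total = 16 + 7
v_total = 23 m/s

23 m/s


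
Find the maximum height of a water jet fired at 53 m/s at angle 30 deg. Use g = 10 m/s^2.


Given: v0 = 53 m/s, theta = 30 deg, g = 10 m/s^2
sin^2(30) = 1/4
Using H = v0^2 * sin^2(theta) / (2*g)
H = 53^2 * 1/4 / (2*10)
H = 2809 * 1/4 / 20
H = 2809/4 / 20
H = 2809/80 m

2809/80 m


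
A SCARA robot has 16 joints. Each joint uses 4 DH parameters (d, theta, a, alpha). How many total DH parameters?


Given: 16 joints, 4 DH parameters per joint (d, theta, a, alpha)
Total DH parameters = number_of_joints * 4
Total = 16 * 4
Total = 64

64


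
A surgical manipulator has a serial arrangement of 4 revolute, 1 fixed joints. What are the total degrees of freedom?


Given: serial robot with 4 revolute, 1 fixed joints
DOF contribution per joint type: revolute=1, prismatic=1, spherical=3, fixed=0
DOF = 4*1 + 1*0
DOF = 4

4


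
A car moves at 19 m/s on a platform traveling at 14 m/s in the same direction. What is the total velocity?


Given: object velocity = 19 m/s, platform velocity = 14 m/s (same direction)
Using classical velocity addition: v_total = v_object + v_platform
v_total = 19 + 14
v_total = 33 m/s

33 m/s


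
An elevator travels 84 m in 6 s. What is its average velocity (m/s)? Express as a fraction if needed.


Given: distance d = 84 m, time t = 6 s
Using v = d / t
v = 84 / 6
v = 14 m/s

14 m/s


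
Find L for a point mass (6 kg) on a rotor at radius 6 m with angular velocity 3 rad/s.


Given: m = 6 kg, r = 6 m, omega = 3 rad/s
For a point mass: I = m*r^2
I = 6*6^2 = 6*36 = 216
L = I*omega = 216*3
L = 648 kg*m^2/s

648 kg*m^2/s


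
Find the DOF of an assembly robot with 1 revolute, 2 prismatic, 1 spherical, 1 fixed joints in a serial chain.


Given: serial robot with 1 revolute, 2 prismatic, 1 spherical, 1 fixed joints
DOF contribution per joint type: revolute=1, prismatic=1, spherical=3, fixed=0
DOF = 1*1 + 2*1 + 1*3 + 1*0
DOF = 6

6


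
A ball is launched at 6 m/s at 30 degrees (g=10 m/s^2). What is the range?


Given: v0 = 6 m/s, theta = 30 deg, g = 10 m/s^2
sin(2*30) = sin(60) = sqrt(3)/2
Using R = v0^2 * sin(2*theta) / g
R = 6^2 * (sqrt(3)/2) / 10
R = 36 * sqrt(3) / 20
R = 9/5*sqrt(3) m

9/5*sqrt(3) m


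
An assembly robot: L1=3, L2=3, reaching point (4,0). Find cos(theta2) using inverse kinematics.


Given: L1 = 3, L2 = 3, target (x, y) = (4, 0)
Using cos(theta2) = (x^2 + y^2 - L1^2 - L2^2) / (2*L1*L2)
x^2 + y^2 = 4^2 + 0 = 16
L1^2 + L2^2 = 9 + 9 = 18
Numerator = 16 - 18 = -2
Denominator = 2*3*3 = 18
cos(theta2) = -2/18 = -1/9

-1/9


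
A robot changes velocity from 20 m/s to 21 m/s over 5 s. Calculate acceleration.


Given: initial velocity v0 = 20 m/s, final velocity v = 21 m/s, time t = 5 s
Using a = (v - v0) / t
a = (21 - 20) / 5
a = 1 / 5
a = 1/5 m/s^2

1/5 m/s^2


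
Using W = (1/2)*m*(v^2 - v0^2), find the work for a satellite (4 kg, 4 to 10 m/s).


Given: m = 4 kg, v0 = 4 m/s, v = 10 m/s
Using W = (1/2)*m*(v^2 - v0^2)
v^2 = 10^2 = 100
v0^2 = 4^2 = 16
v^2 - v0^2 = 100 - 16 = 84
W = (1/2)*4*84 = 168 J

168 J


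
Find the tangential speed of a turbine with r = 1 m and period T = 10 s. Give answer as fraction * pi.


Given: radius r = 1 m, period T = 10 s
Using v = 2*pi*r / T
v = 2*pi*1 / 10
v = 2*pi / 10
v = 1/5*pi m/s

1/5*pi m/s


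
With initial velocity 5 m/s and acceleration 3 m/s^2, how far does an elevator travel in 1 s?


Given: v0 = 5 m/s, a = 3 m/s^2, t = 1 s
Using s = v0*t + (1/2)*a*t^2
s = 5*1 + (1/2)*3*1^2
s = 5 + (1/2)*3
s = 5 + 3/2
s = 13/2

13/2 m


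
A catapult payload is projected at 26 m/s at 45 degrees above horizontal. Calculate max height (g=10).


Given: v0 = 26 m/s, theta = 45 deg, g = 10 m/s^2
sin^2(45) = 1/2
Using H = v0^2 * sin^2(theta) / (2*g)
H = 26^2 * 1/2 / (2*10)
H = 676 * 1/2 / 20
H = 338 / 20
H = 169/10 m

169/10 m


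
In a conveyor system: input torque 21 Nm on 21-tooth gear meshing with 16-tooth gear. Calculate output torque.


Given: N1 = 21, N2 = 16, T1 = 21 Nm
Using T2/T1 = N2/N1
T2 = T1 * N2 / N1
T2 = 21 * 16 / 21
T2 = 336 / 21
T2 = 16 Nm

16 Nm


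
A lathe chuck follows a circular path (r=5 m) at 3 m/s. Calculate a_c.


Given: v = 3 m/s, r = 5 m
Using a_c = v^2 / r
a_c = 3^2 / 5
a_c = 9 / 5
a_c = 9/5 m/s^2

9/5 m/s^2


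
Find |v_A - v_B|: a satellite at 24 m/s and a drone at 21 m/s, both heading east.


Given: v_A = 24 m/s east, v_B = 21 m/s east
Both move in the same direction; relative speed = |v_A - v_B|
|24 - 21| = |3|
= 3 m/s

3 m/s


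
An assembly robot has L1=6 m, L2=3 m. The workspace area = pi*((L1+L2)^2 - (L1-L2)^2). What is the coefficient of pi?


Given: L1 = 6, L2 = 3
(L1+L2)^2 = (9)^2 = 81
(L1-L2)^2 = (3)^2 = 9
Difference = 81 - 9 = 72
This equals 4*L1*L2 = 4*6*3 = 72
Workspace area = 72*pi

72


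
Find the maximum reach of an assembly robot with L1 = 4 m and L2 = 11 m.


Given: L1 = 4 m, L2 = 11 m
For a 2-link planar arm, max reach = L1 + L2 (fully extended)
Max reach = 4 + 11
Max reach = 15 m

15 m


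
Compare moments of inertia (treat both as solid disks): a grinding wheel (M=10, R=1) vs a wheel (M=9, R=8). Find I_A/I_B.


Given: M1=10 kg, R1=1 m, M2=9 kg, R2=8 m
For a disk: I = (1/2)*M*R^2, so I_A/I_B = (M1*R1^2)/(M2*R2^2)
M1*R1^2 = 10*1 = 10
M2*R2^2 = 9*64 = 576
I_A/I_B = 10/576 = 5/288

5/288


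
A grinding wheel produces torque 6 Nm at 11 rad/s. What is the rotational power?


Given: tau = 6 Nm, omega = 11 rad/s
Using P = tau * omega
P = 6 * 11
P = 66 W

66 W


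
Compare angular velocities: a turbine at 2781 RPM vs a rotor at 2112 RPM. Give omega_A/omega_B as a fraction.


Given: RPM_A = 2781, RPM_B = 2112
omega = 2*pi*RPM/60, so omega_A/omega_B = RPM_A / RPM_B
omega_A/omega_B = 2781 / 2112
omega_A/omega_B = 927/704

927/704


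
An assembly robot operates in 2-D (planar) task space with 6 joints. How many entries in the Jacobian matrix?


Given: task space dimension = 2, joints = 6
Jacobian is a 2 x 6 matrix
Total entries = rows * columns
Total = 2 * 6
Total = 12

12


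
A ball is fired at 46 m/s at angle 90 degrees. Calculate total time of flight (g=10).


Given: v0 = 46 m/s, theta = 90 deg, g = 10 m/s^2
sin(90) = 1
Using T = 2*v0*sin(theta) / g
T = 2*46*1 / 10
T = 92 / 10
T = 46/5 s

46/5 s


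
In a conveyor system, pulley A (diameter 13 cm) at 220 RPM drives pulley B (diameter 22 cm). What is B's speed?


Given: D1 = 13 cm, w1 = 220 RPM, D2 = 22 cm
Using D1*w1 = D2*w2
w2 = D1*w1 / D2
w2 = 13*220 / 22
w2 = 2860 / 22
w2 = 130 RPM

130 RPM


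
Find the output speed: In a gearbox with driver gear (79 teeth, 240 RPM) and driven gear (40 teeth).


Given: N1 = 79 teeth, w1 = 240 RPM, N2 = 40 teeth
Using N1*w1 = N2*w2
w2 = N1*w1 / N2
w2 = 79*240 / 40
w2 = 18960 / 40
w2 = 474 RPM

474 RPM


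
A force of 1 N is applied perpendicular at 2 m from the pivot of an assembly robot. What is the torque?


Given: F = 1 N, r = 2 m, angle = 90 deg (perpendicular)
Using tau = F * r * sin(90)
sin(90) = 1
tau = 1 * 2 * 1
tau = 2 Nm

2 Nm


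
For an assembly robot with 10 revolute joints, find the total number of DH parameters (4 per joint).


Given: 10 joints, 4 DH parameters per joint (d, theta, a, alpha)
Total DH parameters = number_of_joints * 4
Total = 10 * 4
Total = 40

40


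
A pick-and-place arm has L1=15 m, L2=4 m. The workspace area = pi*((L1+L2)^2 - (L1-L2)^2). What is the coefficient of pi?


Given: L1 = 15, L2 = 4
(L1+L2)^2 = (19)^2 = 361
(L1-L2)^2 = (11)^2 = 121
Difference = 361 - 121 = 240
This equals 4*L1*L2 = 4*15*4 = 240
Workspace area = 240*pi

240


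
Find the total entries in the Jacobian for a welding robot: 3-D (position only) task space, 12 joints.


Given: task space dimension = 3, joints = 12
Jacobian is a 3 x 12 matrix
Total entries = rows * columns
Total = 3 * 12
Total = 36

36


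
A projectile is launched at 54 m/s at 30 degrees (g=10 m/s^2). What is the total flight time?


Given: v0 = 54 m/s, theta = 30 deg, g = 10 m/s^2
sin(30) = 1/2
Using T = 2*v0*sin(theta) / g
T = 2*54*1/2 / 10
T = 54 / 10
T = 27/5 s

27/5 s


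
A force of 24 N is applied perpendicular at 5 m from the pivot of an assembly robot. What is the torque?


Given: F = 24 N, r = 5 m, angle = 90 deg (perpendicular)
Using tau = F * r * sin(90)
sin(90) = 1
tau = 24 * 5 * 1
tau = 120 Nm

120 Nm


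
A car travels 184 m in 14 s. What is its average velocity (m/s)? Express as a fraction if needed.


Given: distance d = 184 m, time t = 14 s
Using v = d / t
v = 184 / 14
v = 92/7 m/s

92/7 m/s


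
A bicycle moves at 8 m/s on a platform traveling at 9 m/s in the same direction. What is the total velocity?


Given: object velocity = 8 m/s, platform velocity = 9 m/s (same direction)
Using classical velocity addition: v_total = v_object + v_platform
v_total = 8 + 9
v_total = 17 m/s

17 m/s


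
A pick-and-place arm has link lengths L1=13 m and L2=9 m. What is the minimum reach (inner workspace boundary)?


Given: L1 = 13 m, L2 = 9 m
For a 2-link planar arm, min reach = |L1 - L2| (second link folded back)
Min reach = |13 - 9|
Min reach = 4 m

4 m


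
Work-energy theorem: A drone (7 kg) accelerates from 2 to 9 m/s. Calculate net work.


Given: m = 7 kg, v0 = 2 m/s, v = 9 m/s
Using W = (1/2)*m*(v^2 - v0^2)
v^2 = 9^2 = 81
v0^2 = 2^2 = 4
v^2 - v0^2 = 81 - 4 = 77
W = (1/2)*7*77 = 539/2 J

539/2 J


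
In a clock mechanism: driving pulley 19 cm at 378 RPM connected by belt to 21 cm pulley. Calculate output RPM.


Given: D1 = 19 cm, w1 = 378 RPM, D2 = 21 cm
Using D1*w1 = D2*w2
w2 = D1*w1 / D2
w2 = 19*378 / 21
w2 = 7182 / 21
w2 = 342 RPM

342 RPM


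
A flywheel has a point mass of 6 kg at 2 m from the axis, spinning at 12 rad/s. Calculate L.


Given: m = 6 kg, r = 2 m, omega = 12 rad/s
For a point mass: I = m*r^2
I = 6*2^2 = 6*4 = 24
L = I*omega = 24*12
L = 288 kg*m^2/s

288 kg*m^2/s


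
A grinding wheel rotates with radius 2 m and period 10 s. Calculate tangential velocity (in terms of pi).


Given: radius r = 2 m, period T = 10 s
Using v = 2*pi*r / T
v = 2*pi*2 / 10
v = 4*pi / 10
v = 2/5*pi m/s

2/5*pi m/s


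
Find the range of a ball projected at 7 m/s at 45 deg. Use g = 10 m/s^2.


Given: v0 = 7 m/s, theta = 45 deg, g = 10 m/s^2
sin(2*45) = sin(90) = 1
Using R = v0^2 * sin(2*theta) / g
R = 7^2 * 1 / 10
R = 49 / 10
R = 49/10 m

49/10 m


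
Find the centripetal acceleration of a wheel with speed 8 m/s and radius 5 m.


Given: v = 8 m/s, r = 5 m
Using a_c = v^2 / r
a_c = 8^2 / 5
a_c = 64 / 5
a_c = 64/5 m/s^2

64/5 m/s^2


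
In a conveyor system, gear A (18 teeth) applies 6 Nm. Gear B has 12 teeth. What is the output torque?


Given: N1 = 18, N2 = 12, T1 = 6 Nm
Using T2/T1 = N2/N1
T2 = T1 * N2 / N1
T2 = 6 * 12 / 18
T2 = 72 / 18
T2 = 4 Nm

4 Nm


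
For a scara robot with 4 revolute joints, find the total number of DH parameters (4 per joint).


Given: 4 joints, 4 DH parameters per joint (d, theta, a, alpha)
Total DH parameters = number_of_joints * 4
Total = 4 * 4
Total = 16

16


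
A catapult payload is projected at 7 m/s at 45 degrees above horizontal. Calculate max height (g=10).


Given: v0 = 7 m/s, theta = 45 deg, g = 10 m/s^2
sin^2(45) = 1/2
Using H = v0^2 * sin^2(theta) / (2*g)
H = 7^2 * 1/2 / (2*10)
H = 49 * 1/2 / 20
H = 49/2 / 20
H = 49/40 m

49/40 m


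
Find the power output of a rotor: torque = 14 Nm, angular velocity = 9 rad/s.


Given: tau = 14 Nm, omega = 9 rad/s
Using P = tau * omega
P = 14 * 9
P = 126 W

126 W


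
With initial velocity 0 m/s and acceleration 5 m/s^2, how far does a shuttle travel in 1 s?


Given: v0 = 0 m/s, a = 5 m/s^2, t = 1 s
Using s = v0*t + (1/2)*a*t^2
s = 0*1 + (1/2)*5*1^2
s = 0 + (1/2)*5
s = 0 + 5/2
s = 5/2

5/2 m


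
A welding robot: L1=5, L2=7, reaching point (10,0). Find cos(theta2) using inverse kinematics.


Given: L1 = 5, L2 = 7, target (x, y) = (10, 0)
Using cos(theta2) = (x^2 + y^2 - L1^2 - L2^2) / (2*L1*L2)
x^2 + y^2 = 10^2 + 0 = 100
L1^2 + L2^2 = 25 + 49 = 74
Numerator = 100 - 74 = 26
Denominator = 2*5*7 = 70
cos(theta2) = 26/70 = 13/35

13/35


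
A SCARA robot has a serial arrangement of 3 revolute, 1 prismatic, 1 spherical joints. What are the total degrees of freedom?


Given: serial robot with 3 revolute, 1 prismatic, 1 spherical joints
DOF contribution per joint type: revolute=1, prismatic=1, spherical=3, fixed=0
DOF = 3*1 + 1*1 + 1*3
DOF = 7

7


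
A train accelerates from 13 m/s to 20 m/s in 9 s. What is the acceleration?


Given: initial velocity v0 = 13 m/s, final velocity v = 20 m/s, time t = 9 s
Using a = (v - v0) / t
a = (20 - 13) / 9
a = 7 / 9
a = 7/9 m/s^2

7/9 m/s^2


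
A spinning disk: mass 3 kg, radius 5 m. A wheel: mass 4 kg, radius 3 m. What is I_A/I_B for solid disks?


Given: M1=3 kg, R1=5 m, M2=4 kg, R2=3 m
For a disk: I = (1/2)*M*R^2, so I_A/I_B = (M1*R1^2)/(M2*R2^2)
M1*R1^2 = 3*25 = 75
M2*R2^2 = 4*9 = 36
I_A/I_B = 75/36 = 25/12

25/12


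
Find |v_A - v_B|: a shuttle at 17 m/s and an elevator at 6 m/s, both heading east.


Given: v_A = 17 m/s east, v_B = 6 m/s east
Both move in the same direction; relative speed = |v_A - v_B|
|17 - 6| = |11|
= 11 m/s

11 m/s


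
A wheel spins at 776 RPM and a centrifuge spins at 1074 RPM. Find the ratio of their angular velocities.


Given: RPM_A = 776, RPM_B = 1074
omega = 2*pi*RPM/60, so omega_A/omega_B = RPM_A / RPM_B
omega_A/omega_B = 776 / 1074
omega_A/omega_B = 388/537

388/537


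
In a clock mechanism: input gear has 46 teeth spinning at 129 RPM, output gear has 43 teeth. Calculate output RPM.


Given: N1 = 46 teeth, w1 = 129 RPM, N2 = 43 teeth
Using N1*w1 = N2*w2
w2 = N1*w1 / N2
w2 = 46*129 / 43
w2 = 5934 / 43
w2 = 138 RPM

138 RPM


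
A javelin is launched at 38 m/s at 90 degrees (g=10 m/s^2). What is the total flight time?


Given: v0 = 38 m/s, theta = 90 deg, g = 10 m/s^2
sin(90) = 1
Using T = 2*v0*sin(theta) / g
T = 2*38*1 / 10
T = 76 / 10
T = 38/5 s

38/5 s


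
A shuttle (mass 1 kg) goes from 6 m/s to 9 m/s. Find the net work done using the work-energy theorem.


Given: m = 1 kg, v0 = 6 m/s, v = 9 m/s
Using W = (1/2)*m*(v^2 - v0^2)
v^2 = 9^2 = 81
v0^2 = 6^2 = 36
v^2 - v0^2 = 81 - 36 = 45
W = (1/2)*1*45 = 45/2 J

45/2 J


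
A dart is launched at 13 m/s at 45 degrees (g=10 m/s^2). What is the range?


Given: v0 = 13 m/s, theta = 45 deg, g = 10 m/s^2
sin(2*45) = sin(90) = 1
Using R = v0^2 * sin(2*theta) / g
R = 13^2 * 1 / 10
R = 169 / 10
R = 169/10 m

169/10 m


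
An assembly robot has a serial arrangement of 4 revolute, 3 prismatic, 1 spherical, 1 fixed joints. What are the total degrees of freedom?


Given: serial robot with 4 revolute, 3 prismatic, 1 spherical, 1 fixed joints
DOF contribution per joint type: revolute=1, prismatic=1, spherical=3, fixed=0
DOF = 4*1 + 3*1 + 1*3 + 1*0
DOF = 10

10


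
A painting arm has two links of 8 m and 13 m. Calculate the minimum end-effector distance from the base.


Given: L1 = 8 m, L2 = 13 m
For a 2-link planar arm, min reach = |L1 - L2| (second link folded back)
Min reach = |8 - 13|
Min reach = 5 m

5 m


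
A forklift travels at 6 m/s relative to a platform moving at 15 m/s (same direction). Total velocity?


Given: object velocity = 6 m/s, platform velocity = 15 m/s (same direction)
Using classical velocity addition: v_total = v_object + v_platform
v_total = 6 + 15
v_total = 21 m/s

21 m/s


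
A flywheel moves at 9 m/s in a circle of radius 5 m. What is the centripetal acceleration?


Given: v = 9 m/s, r = 5 m
Using a_c = v^2 / r
a_c = 9^2 / 5
a_c = 81 / 5
a_c = 81/5 m/s^2

81/5 m/s^2


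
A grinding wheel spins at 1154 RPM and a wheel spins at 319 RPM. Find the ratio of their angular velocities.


Given: RPM_A = 1154, RPM_B = 319
omega = 2*pi*RPM/60, so omega_A/omega_B = RPM_A / RPM_B
omega_A/omega_B = 1154 / 319
omega_A/omega_B = 1154/319

1154/319


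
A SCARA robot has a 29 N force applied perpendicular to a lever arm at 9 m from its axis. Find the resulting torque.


Given: F = 29 N, r = 9 m, angle = 90 deg (perpendicular)
Using tau = F * r * sin(90)
sin(90) = 1
tau = 29 * 9 * 1
tau = 261 Nm

261 Nm


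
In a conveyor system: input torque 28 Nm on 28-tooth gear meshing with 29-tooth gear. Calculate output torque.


Given: N1 = 28, N2 = 29, T1 = 28 Nm
Using T2/T1 = N2/N1
T2 = T1 * N2 / N1
T2 = 28 * 29 / 28
T2 = 812 / 28
T2 = 29 Nm

29 Nm


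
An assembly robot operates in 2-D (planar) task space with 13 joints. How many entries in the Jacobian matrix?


Given: task space dimension = 2, joints = 13
Jacobian is a 2 x 13 matrix
Total entries = rows * columns
Total = 2 * 13
Total = 26

26


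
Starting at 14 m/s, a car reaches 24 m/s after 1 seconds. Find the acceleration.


Given: initial velocity v0 = 14 m/s, final velocity v = 24 m/s, time t = 1 s
Using a = (v - v0) / t
a = (24 - 14) / 1
a = 10 / 1
a = 10 m/s^2

10 m/s^2


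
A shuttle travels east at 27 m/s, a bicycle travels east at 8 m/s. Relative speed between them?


Given: v_A = 27 m/s east, v_B = 8 m/s east
Both move in the same direction; relative speed = |v_A - v_B|
|27 - 8| = |19|
= 19 m/s

19 m/s


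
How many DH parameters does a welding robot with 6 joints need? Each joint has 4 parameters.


Given: 6 joints, 4 DH parameters per joint (d, theta, a, alpha)
Total DH parameters = number_of_joints * 4
Total = 6 * 4
Total = 24

24


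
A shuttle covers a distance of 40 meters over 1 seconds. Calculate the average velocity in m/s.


Given: distance d = 40 m, time t = 1 s
Using v = d / t
v = 40 / 1
v = 40 m/s

40 m/s


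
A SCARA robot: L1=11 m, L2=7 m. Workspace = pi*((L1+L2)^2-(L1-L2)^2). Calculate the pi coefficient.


Given: L1 = 11, L2 = 7
(L1+L2)^2 = (18)^2 = 324
(L1-L2)^2 = (4)^2 = 16
Difference = 324 - 16 = 308
This equals 4*L1*L2 = 4*11*7 = 308
Workspace area = 308*pi

308


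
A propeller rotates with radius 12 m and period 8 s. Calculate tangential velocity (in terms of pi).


Given: radius r = 12 m, period T = 8 s
Using v = 2*pi*r / T
v = 2*pi*12 / 8
v = 24*pi / 8
v = 3*pi m/s

3*pi m/s


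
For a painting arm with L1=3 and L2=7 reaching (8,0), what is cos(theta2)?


Given: L1 = 3, L2 = 7, target (x, y) = (8, 0)
Using cos(theta2) = (x^2 + y^2 - L1^2 - L2^2) / (2*L1*L2)
x^2 + y^2 = 8^2 + 0 = 64
L1^2 + L2^2 = 9 + 49 = 58
Numerator = 64 - 58 = 6
Denominator = 2*3*7 = 42
cos(theta2) = 6/42 = 1/7

1/7


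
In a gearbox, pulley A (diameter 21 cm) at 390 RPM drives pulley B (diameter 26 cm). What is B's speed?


Given: D1 = 21 cm, w1 = 390 RPM, D2 = 26 cm
Using D1*w1 = D2*w2
w2 = D1*w1 / D2
w2 = 21*390 / 26
w2 = 8190 / 26
w2 = 315 RPM

315 RPM


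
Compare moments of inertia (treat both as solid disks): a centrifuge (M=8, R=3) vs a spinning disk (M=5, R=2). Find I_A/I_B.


Given: M1=8 kg, R1=3 m, M2=5 kg, R2=2 m
For a disk: I = (1/2)*M*R^2, so I_A/I_B = (M1*R1^2)/(M2*R2^2)
M1*R1^2 = 8*9 = 72
M2*R2^2 = 5*4 = 20
I_A/I_B = 72/20 = 18/5

18/5


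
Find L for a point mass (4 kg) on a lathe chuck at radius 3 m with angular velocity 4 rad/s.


Given: m = 4 kg, r = 3 m, omega = 4 rad/s
For a point mass: I = m*r^2
I = 4*3^2 = 4*9 = 36
L = I*omega = 36*4
L = 144 kg*m^2/s

144 kg*m^2/s


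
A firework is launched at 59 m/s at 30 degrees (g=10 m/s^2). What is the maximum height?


Given: v0 = 59 m/s, theta = 30 deg, g = 10 m/s^2
sin^2(30) = 1/4
Using H = v0^2 * sin^2(theta) / (2*g)
H = 59^2 * 1/4 / (2*10)
H = 3481 * 1/4 / 20
H = 3481/4 / 20
H = 3481/80 m

3481/80 m


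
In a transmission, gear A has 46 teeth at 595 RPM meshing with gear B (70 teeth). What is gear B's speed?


Given: N1 = 46 teeth, w1 = 595 RPM, N2 = 70 teeth
Using N1*w1 = N2*w2
w2 = N1*w1 / N2
w2 = 46*595 / 70
w2 = 27370 / 70
w2 = 391 RPM

391 RPM


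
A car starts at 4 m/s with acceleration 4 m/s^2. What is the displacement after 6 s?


Given: v0 = 4 m/s, a = 4 m/s^2, t = 6 s
Using s = v0*t + (1/2)*a*t^2
s = 4*6 + (1/2)*4*6^2
s = 24 + (1/2)*144
s = 24 + 72
s = 96

96 m


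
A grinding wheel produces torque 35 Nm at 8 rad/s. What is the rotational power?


Given: tau = 35 Nm, omega = 8 rad/s
Using P = tau * omega
P = 35 * 8
P = 280 W

280 W


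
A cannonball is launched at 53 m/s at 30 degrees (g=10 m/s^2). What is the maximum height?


Given: v0 = 53 m/s, theta = 30 deg, g = 10 m/s^2
sin^2(30) = 1/4
Using H = v0^2 * sin^2(theta) / (2*g)
H = 53^2 * 1/4 / (2*10)
H = 2809 * 1/4 / 20
H = 2809/4 / 20
H = 2809/80 m

2809/80 m


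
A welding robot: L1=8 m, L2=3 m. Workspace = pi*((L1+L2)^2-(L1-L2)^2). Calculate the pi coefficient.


Given: L1 = 8, L2 = 3
(L1+L2)^2 = (11)^2 = 121
(L1-L2)^2 = (5)^2 = 25
Difference = 121 - 25 = 96
This equals 4*L1*L2 = 4*8*3 = 96
Workspace area = 96*pi

96


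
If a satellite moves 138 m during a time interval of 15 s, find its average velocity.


Given: distance d = 138 m, time t = 15 s
Using v = d / t
v = 138 / 15
v = 46/5 m/s

46/5 m/s


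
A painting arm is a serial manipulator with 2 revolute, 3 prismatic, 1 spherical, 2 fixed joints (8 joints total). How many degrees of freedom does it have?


Given: serial robot with 2 revolute, 3 prismatic, 1 spherical, 2 fixed joints
DOF contribution per joint type: revolute=1, prismatic=1, spherical=3, fixed=0
DOF = 2*1 + 3*1 + 1*3 + 2*0
DOF = 8

8


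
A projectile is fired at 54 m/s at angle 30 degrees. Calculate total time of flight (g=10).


Given: v0 = 54 m/s, theta = 30 deg, g = 10 m/s^2
sin(30) = 1/2
Using T = 2*v0*sin(theta) / g
T = 2*54*1/2 / 10
T = 54 / 10
T = 27/5 s

27/5 s


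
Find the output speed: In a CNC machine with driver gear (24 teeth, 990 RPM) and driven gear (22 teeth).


Given: N1 = 24 teeth, w1 = 990 RPM, N2 = 22 teeth
Using N1*w1 = N2*w2
w2 = N1*w1 / N2
w2 = 24*990 / 22
w2 = 23760 / 22
w2 = 1080 RPM

1080 RPM


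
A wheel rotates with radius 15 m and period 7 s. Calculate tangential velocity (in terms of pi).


Given: radius r = 15 m, period T = 7 s
Using v = 2*pi*r / T
v = 2*pi*15 / 7
v = 30*pi / 7
v = 30/7*pi m/s

30/7*pi m/s


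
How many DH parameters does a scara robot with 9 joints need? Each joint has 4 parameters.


Given: 9 joints, 4 DH parameters per joint (d, theta, a, alpha)
Total DH parameters = number_of_joints * 4
Total = 9 * 4
Total = 36

36


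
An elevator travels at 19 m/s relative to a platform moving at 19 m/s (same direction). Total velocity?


Given: object velocity = 19 m/s, platform velocity = 19 m/s (same direction)
Using classical velocity addition: v_total = v_object + v_platform
v_total = 19 + 19
v_total = 38 m/s

38 m/s


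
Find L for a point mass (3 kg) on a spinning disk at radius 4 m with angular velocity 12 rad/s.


Given: m = 3 kg, r = 4 m, omega = 12 rad/s
For a point mass: I = m*r^2
I = 3*4^2 = 3*16 = 48
L = I*omega = 48*12
L = 576 kg*m^2/s

576 kg*m^2/s


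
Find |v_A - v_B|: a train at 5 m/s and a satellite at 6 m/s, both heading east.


Given: v_A = 5 m/s east, v_B = 6 m/s east
Both move in the same direction; relative speed = |v_A - v_B|
|5 - 6| = |-1|
= 1 m/s

1 m/s


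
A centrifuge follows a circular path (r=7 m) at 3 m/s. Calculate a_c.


Given: v = 3 m/s, r = 7 m
Using a_c = v^2 / r
a_c = 3^2 / 7
a_c = 9 / 7
a_c = 9/7 m/s^2

9/7 m/s^2


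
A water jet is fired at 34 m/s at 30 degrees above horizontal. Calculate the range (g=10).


Given: v0 = 34 m/s, theta = 30 deg, g = 10 m/s^2
sin(2*30) = sin(60) = sqrt(3)/2
Using R = v0^2 * sin(2*theta) / g
R = 34^2 * (sqrt(3)/2) / 10
R = 1156 * sqrt(3) / 20
R = 289/5*sqrt(3) m

289/5*sqrt(3) m


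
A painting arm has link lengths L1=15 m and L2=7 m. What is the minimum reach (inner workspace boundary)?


Given: L1 = 15 m, L2 = 7 m
For a 2-link planar arm, min reach = |L1 - L2| (second link folded back)
Min reach = |15 - 7|
Min reach = 8 m

8 m


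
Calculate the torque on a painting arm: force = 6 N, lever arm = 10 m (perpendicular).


Given: F = 6 N, r = 10 m, angle = 90 deg (perpendicular)
Using tau = F * r * sin(90)
sin(90) = 1
tau = 6 * 10 * 1
tau = 60 Nm

60 Nm


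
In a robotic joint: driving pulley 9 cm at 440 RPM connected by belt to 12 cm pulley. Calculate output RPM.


Given: D1 = 9 cm, w1 = 440 RPM, D2 = 12 cm
Using D1*w1 = D2*w2
w2 = D1*w1 / D2
w2 = 9*440 / 12
w2 = 3960 / 12
w2 = 330 RPM

330 RPM


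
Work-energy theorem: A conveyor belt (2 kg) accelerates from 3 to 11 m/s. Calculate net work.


Given: m = 2 kg, v0 = 3 m/s, v = 11 m/s
Using W = (1/2)*m*(v^2 - v0^2)
v^2 = 11^2 = 121
v0^2 = 3^2 = 9
v^2 - v0^2 = 121 - 9 = 112
W = (1/2)*2*112 = 112 J

112 J


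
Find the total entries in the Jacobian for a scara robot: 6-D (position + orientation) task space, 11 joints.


Given: task space dimension = 6, joints = 11
Jacobian is a 6 x 11 matrix
Total entries = rows * columns
Total = 6 * 11
Total = 66

66


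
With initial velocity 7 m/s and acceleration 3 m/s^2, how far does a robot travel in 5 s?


Given: v0 = 7 m/s, a = 3 m/s^2, t = 5 s
Using s = v0*t + (1/2)*a*t^2
s = 7*5 + (1/2)*3*5^2
s = 35 + (1/2)*75
s = 35 + 75/2
s = 145/2

145/2 m


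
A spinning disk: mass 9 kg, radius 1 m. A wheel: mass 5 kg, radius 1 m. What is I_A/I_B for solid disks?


Given: M1=9 kg, R1=1 m, M2=5 kg, R2=1 m
For a disk: I = (1/2)*M*R^2, so I_A/I_B = (M1*R1^2)/(M2*R2^2)
M1*R1^2 = 9*1 = 9
M2*R2^2 = 5*1 = 5
I_A/I_B = 9/5 = 9/5

9/5


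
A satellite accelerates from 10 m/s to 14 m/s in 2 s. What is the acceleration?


Given: initial velocity v0 = 10 m/s, final velocity v = 14 m/s, time t = 2 s
Using a = (v - v0) / t
a = (14 - 10) / 2
a = 4 / 2
a = 2 m/s^2

2 m/s^2


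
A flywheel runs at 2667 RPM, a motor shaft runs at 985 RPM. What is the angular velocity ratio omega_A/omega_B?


Given: RPM_A = 2667, RPM_B = 985
omega = 2*pi*RPM/60, so omega_A/omega_B = RPM_A / RPM_B
omega_A/omega_B = 2667 / 985
omega_A/omega_B = 2667/985

2667/985


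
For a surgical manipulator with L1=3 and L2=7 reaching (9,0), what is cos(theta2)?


Given: L1 = 3, L2 = 7, target (x, y) = (9, 0)
Using cos(theta2) = (x^2 + y^2 - L1^2 - L2^2) / (2*L1*L2)
x^2 + y^2 = 9^2 + 0 = 81
L1^2 + L2^2 = 9 + 49 = 58
Numerator = 81 - 58 = 23
Denominator = 2*3*7 = 42
cos(theta2) = 23/42 = 23/42

23/42


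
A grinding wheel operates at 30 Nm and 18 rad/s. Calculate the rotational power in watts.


Given: tau = 30 Nm, omega = 18 rad/s
Using P = tau * omega
P = 30 * 18
P = 540 W

540 W


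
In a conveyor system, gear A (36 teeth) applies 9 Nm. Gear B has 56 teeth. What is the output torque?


Given: N1 = 36, N2 = 56, T1 = 9 Nm
Using T2/T1 = N2/N1
T2 = T1 * N2 / N1
T2 = 9 * 56 / 36
T2 = 504 / 36
T2 = 14 Nm

14 Nm


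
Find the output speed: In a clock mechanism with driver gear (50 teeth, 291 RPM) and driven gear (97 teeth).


Given: N1 = 50 teeth, w1 = 291 RPM, N2 = 97 teeth
Using N1*w1 = N2*w2
w2 = N1*w1 / N2
w2 = 50*291 / 97
w2 = 14550 / 97
w2 = 150 RPM

150 RPM


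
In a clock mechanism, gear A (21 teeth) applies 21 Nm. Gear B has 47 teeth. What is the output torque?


Given: N1 = 21, N2 = 47, T1 = 21 Nm
Using T2/T1 = N2/N1
T2 = T1 * N2 / N1
T2 = 21 * 47 / 21
T2 = 987 / 21
T2 = 47 Nm

47 Nm


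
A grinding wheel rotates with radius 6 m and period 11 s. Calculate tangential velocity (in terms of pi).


Given: radius r = 6 m, period T = 11 s
Using v = 2*pi*r / T
v = 2*pi*6 / 11
v = 12*pi / 11
v = 12/11*pi m/s

12/11*pi m/s


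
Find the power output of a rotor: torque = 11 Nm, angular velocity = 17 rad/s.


Given: tau = 11 Nm, omega = 17 rad/s
Using P = tau * omega
P = 11 * 17
P = 187 W

187 W


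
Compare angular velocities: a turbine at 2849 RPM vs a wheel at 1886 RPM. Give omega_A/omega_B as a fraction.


Given: RPM_A = 2849, RPM_B = 1886
omega = 2*pi*RPM/60, so omega_A/omega_B = RPM_A / RPM_B
omega_A/omega_B = 2849 / 1886
omega_A/omega_B = 2849/1886

2849/1886


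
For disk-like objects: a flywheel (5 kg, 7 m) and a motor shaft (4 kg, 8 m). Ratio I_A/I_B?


Given: M1=5 kg, R1=7 m, M2=4 kg, R2=8 m
For a disk: I = (1/2)*M*R^2, so I_A/I_B = (M1*R1^2)/(M2*R2^2)
M1*R1^2 = 5*49 = 245
M2*R2^2 = 4*64 = 256
I_A/I_B = 245/256 = 245/256

245/256


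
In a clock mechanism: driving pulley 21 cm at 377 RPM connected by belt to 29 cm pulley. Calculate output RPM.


Given: D1 = 21 cm, w1 = 377 RPM, D2 = 29 cm
Using D1*w1 = D2*w2
w2 = D1*w1 / D2
w2 = 21*377 / 29
w2 = 7917 / 29
w2 = 273 RPM

273 RPM


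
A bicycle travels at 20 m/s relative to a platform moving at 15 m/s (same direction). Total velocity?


Given: object velocity = 20 m/s, platform velocity = 15 m/s (same direction)
Using classical velocity addition: v_total = v_object + v_platform
v_total = 20 + 15
v_total = 35 m/s

35 m/s


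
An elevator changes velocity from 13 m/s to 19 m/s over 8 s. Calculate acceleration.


Given: initial velocity v0 = 13 m/s, final velocity v = 19 m/s, time t = 8 s
Using a = (v - v0) / t
a = (19 - 13) / 8
a = 6 / 8
a = 3/4 m/s^2

3/4 m/s^2


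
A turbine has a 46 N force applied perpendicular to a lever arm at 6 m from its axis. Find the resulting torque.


Given: F = 46 N, r = 6 m, angle = 90 deg (perpendicular)
Using tau = F * r * sin(90)
sin(90) = 1
tau = 46 * 6 * 1
tau = 276 Nm

276 Nm


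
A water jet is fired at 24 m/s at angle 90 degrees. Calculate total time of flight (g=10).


Given: v0 = 24 m/s, theta = 90 deg, g = 10 m/s^2
sin(90) = 1
Using T = 2*v0*sin(theta) / g
T = 2*24*1 / 10
T = 48 / 10
T = 24/5 s

24/5 s


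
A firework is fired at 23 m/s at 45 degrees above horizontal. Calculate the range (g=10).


Given: v0 = 23 m/s, theta = 45 deg, g = 10 m/s^2
sin(2*45) = sin(90) = 1
Using R = v0^2 * sin(2*theta) / g
R = 23^2 * 1 / 10
R = 529 / 10
R = 529/10 m

529/10 m
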